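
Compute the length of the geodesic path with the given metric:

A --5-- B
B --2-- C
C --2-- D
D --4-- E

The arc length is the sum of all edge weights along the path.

Arc length = 5 + 2 + 2 + 4 = 13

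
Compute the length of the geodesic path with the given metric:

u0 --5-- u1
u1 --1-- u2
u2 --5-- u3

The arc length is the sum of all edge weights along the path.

Arc length = 5 + 1 + 5 = 11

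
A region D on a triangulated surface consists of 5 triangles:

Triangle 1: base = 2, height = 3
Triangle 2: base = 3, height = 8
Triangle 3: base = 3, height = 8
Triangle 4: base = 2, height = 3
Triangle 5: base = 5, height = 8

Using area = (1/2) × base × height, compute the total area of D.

(1/2)×2×3 + (1/2)×3×8 + (1/2)×3×8 + (1/2)×2×3 + (1/2)×5×8 = 50.0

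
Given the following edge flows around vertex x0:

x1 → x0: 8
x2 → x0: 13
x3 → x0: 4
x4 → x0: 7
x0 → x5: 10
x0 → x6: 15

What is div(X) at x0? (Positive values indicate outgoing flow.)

Divergence = sum of outgoing flows = (-8) + (-13) + (-4) + (-7) + 10 + 15 = -7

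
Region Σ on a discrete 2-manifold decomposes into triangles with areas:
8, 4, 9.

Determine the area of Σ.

8 + 4 + 9 = 21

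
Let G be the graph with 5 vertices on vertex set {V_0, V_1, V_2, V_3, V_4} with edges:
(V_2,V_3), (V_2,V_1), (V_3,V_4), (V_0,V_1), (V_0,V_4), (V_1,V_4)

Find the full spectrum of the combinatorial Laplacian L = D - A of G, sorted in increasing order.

Degrees: deg(V_0) = 2, deg(V_1) = 3, deg(V_2) = 2, deg(V_3) = 2, deg(V_4) = 3.
L = D − A with rows/columns ordered (V_0, V_1, V_2, V_3, V_4):
  [ 2, -1,  0,  0, -1]
  [-1,  3, -1,  0, -1]
  [ 0, -1,  2, -1,  0]
  [ 0,  0, -1,  2, -1]
  [-1, -1,  0, -1,  3]
Characteristic polynomial: det(λI − L) = λ(λ² − 5λ + 5)(λ² − 7λ + 11).
Roots: λ = 0; (λ² − 5λ + 5) = 0 ⇒ λ = (5 ± √5)/2 ≈ 1.382, 3.618; (λ² − 7λ + 11) = 0 ⇒ λ = (7 ± √5)/2 ≈ 2.382, 4.618.
(Check: the roots sum (with multiplicity) to 12, matching trace L = Σdeg = 2·6 = 12.)
Laplacian eigenvalues (increasing order): [0.0, 1.382, 2.382, 3.618, 4.618]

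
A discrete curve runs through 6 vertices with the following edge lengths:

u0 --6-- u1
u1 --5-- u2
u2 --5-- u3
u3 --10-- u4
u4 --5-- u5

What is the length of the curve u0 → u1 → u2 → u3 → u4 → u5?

Arc length = 6 + 5 + 5 + 10 + 5 = 31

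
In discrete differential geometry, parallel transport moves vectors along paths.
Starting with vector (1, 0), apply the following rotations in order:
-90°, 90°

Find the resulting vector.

Total rotation: (-90°) + 90° = 0°. Final vector: (1, 0)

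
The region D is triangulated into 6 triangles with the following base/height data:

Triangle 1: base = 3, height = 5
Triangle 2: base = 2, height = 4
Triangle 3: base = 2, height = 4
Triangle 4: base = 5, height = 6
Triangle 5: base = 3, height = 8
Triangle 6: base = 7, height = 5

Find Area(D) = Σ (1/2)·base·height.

(1/2)×3×5 + (1/2)×2×4 + (1/2)×2×4 + (1/2)×5×6 + (1/2)×3×8 + (1/2)×7×5 = 60.0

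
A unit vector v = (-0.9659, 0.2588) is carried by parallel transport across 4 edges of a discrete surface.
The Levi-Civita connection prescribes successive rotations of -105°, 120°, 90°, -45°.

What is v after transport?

Total rotation: (-105°) + 120° + 90° + (-45°) = 60°. Final vector: (-0.7071, -0.7071)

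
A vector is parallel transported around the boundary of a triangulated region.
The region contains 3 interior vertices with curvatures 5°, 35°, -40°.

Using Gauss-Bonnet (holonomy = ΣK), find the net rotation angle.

Holonomy = total enclosed curvature = 5° + 35° + (-40°) = 0°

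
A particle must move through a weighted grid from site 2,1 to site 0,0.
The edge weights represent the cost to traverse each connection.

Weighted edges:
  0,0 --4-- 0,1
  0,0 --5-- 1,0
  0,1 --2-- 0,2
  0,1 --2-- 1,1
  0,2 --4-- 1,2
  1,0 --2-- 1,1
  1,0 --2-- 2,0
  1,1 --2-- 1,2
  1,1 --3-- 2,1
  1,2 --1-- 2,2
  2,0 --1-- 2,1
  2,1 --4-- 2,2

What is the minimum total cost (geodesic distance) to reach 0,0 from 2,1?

Shortest path: 2,1 → 2,0 → 1,0 → 0,0, total weight = 8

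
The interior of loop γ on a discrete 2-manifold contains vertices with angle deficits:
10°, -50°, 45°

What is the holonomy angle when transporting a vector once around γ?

Holonomy = total enclosed curvature = 10° + (-50°) + 45° = 5°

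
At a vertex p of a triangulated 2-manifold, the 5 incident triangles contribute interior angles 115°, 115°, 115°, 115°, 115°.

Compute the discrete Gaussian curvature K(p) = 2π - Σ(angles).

Sum of angles = 575°. K = 360° - 575° = -215° = -43π/36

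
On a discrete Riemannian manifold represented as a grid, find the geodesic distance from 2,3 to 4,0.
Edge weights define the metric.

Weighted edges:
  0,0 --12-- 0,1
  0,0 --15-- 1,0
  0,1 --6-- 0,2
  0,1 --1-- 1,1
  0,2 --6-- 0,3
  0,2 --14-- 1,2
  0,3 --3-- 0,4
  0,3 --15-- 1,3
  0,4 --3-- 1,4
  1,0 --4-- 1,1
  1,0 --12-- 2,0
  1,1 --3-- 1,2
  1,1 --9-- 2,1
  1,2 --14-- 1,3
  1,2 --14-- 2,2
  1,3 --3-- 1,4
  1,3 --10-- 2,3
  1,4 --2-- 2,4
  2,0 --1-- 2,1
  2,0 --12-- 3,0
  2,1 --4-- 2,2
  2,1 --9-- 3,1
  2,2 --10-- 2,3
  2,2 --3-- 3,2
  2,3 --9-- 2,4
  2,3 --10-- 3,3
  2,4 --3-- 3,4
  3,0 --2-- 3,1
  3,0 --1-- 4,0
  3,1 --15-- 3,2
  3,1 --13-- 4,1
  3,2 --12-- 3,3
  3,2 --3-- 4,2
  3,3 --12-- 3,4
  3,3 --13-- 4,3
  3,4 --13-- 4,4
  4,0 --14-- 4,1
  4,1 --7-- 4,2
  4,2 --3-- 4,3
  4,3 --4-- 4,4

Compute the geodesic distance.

Shortest path: 2,3 → 2,2 → 2,1 → 3,1 → 3,0 → 4,0, total weight = 26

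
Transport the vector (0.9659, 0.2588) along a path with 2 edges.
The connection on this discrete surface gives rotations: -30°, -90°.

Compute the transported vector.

Total rotation: (-30°) + (-90°) = -120°. Final vector: (-0.2588, -0.9659)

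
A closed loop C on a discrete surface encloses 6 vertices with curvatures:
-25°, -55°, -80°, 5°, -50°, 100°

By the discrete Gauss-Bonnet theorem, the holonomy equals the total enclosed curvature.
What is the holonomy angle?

Holonomy = total enclosed curvature = (-25°) + (-55°) + (-80°) + 5° + (-50°) + 100° = -105°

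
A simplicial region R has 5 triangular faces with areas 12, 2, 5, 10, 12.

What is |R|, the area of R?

12 + 2 + 5 + 10 + 12 = 41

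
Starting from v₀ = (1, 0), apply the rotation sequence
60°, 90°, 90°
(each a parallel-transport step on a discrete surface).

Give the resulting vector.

Total rotation: 60° + 90° + 90° = 240° ≡ -120° (mod 360°). Final vector: (-0.5000, -0.8660)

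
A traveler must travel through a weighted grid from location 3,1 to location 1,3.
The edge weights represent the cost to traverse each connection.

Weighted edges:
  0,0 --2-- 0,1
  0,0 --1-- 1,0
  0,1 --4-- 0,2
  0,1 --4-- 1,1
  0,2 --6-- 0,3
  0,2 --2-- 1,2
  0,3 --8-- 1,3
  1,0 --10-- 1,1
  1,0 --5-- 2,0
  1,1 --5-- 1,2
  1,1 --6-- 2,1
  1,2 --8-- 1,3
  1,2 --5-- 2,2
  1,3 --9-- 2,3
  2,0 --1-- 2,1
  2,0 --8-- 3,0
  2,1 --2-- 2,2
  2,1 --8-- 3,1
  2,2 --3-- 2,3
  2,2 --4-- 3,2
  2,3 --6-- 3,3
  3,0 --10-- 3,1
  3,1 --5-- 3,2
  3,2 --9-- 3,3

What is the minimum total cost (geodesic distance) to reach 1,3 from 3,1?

Shortest path: 3,1 → 3,2 → 2,2 → 2,3 → 1,3, total weight = 21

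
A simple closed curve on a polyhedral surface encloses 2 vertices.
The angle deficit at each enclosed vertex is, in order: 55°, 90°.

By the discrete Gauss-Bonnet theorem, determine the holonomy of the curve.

Holonomy = total enclosed curvature = 55° + 90° = 145°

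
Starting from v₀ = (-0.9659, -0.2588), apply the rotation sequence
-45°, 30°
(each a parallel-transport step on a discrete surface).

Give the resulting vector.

Total rotation: (-45°) + 30° = -15°. Final vector: (-1, 0)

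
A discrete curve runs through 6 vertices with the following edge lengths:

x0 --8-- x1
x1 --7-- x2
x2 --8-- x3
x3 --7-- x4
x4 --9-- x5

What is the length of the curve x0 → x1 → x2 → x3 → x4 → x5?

Arc length = 8 + 7 + 8 + 7 + 9 = 39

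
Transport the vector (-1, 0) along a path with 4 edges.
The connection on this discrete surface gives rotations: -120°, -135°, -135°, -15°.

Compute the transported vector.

Total rotation: (-120°) + (-135°) + (-135°) + (-15°) = -405° ≡ -45° (mod 360°). Final vector: (-0.7071, 0.7071)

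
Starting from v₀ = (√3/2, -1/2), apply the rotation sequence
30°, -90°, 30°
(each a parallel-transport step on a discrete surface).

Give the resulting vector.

Total rotation: 30° + (-90°) + 30° = -30°. Final vector: (0.5000, -0.8660)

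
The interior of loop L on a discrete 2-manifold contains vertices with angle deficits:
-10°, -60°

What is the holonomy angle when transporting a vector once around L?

Holonomy = total enclosed curvature = (-10°) + (-60°) = -70°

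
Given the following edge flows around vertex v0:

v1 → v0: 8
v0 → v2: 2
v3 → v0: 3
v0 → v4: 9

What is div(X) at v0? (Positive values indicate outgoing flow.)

Divergence = sum of outgoing flows = (-8) + 2 + (-3) + 9 = 0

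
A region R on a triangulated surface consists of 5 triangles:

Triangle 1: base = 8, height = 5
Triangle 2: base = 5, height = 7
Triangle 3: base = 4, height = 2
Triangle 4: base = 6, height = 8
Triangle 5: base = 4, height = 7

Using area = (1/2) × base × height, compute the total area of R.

(1/2)×8×5 + (1/2)×5×7 + (1/2)×4×2 + (1/2)×6×8 + (1/2)×4×7 = 79.5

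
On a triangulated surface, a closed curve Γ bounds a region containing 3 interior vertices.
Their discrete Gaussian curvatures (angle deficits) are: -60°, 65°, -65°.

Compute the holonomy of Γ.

Holonomy = total enclosed curvature = (-60°) + 65° + (-65°) = -60°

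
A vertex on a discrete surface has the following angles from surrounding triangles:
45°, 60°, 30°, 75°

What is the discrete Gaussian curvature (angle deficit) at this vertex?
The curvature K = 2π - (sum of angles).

Sum of angles = 210°. K = 360° - 210° = 150°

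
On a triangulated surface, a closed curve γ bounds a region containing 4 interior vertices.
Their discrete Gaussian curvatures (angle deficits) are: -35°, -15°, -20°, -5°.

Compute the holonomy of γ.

Holonomy = total enclosed curvature = (-35°) + (-15°) + (-20°) + (-5°) = -75°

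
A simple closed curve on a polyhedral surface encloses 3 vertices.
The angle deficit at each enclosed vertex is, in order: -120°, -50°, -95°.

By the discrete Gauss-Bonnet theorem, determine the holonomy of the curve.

Holonomy = total enclosed curvature = (-120°) + (-50°) + (-95°) = -265°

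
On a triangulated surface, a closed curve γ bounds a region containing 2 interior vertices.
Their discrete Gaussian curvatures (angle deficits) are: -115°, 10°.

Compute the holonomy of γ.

Holonomy = total enclosed curvature = (-115°) + 10° = -105°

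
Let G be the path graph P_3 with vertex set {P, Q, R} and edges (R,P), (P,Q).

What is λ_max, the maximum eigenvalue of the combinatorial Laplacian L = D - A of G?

The path graph P_n has Laplacian eigenvalues λ_k = 2 − 2cos(kπ/n), k = 0, 1, …, n−1. Here n = 3:
k=0: 2 − 2cos(0) = 0.0; k=1: 2 − 2cos(π/3) = 1.0; k=2: 2 − 2cos(2π/3) = 3.0.
Laplacian eigenvalues: [0.0, 1.0, 3.0]. Largest eigenvalue (spectral radius) = 3.0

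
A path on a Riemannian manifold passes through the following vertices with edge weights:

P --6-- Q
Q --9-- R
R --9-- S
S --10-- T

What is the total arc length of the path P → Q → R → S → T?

Arc length = 6 + 9 + 9 + 10 = 34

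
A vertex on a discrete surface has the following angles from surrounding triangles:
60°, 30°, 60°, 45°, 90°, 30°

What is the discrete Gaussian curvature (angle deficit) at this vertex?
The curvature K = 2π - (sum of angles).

Sum of angles = 315°. K = 360° - 315° = 45° = π/4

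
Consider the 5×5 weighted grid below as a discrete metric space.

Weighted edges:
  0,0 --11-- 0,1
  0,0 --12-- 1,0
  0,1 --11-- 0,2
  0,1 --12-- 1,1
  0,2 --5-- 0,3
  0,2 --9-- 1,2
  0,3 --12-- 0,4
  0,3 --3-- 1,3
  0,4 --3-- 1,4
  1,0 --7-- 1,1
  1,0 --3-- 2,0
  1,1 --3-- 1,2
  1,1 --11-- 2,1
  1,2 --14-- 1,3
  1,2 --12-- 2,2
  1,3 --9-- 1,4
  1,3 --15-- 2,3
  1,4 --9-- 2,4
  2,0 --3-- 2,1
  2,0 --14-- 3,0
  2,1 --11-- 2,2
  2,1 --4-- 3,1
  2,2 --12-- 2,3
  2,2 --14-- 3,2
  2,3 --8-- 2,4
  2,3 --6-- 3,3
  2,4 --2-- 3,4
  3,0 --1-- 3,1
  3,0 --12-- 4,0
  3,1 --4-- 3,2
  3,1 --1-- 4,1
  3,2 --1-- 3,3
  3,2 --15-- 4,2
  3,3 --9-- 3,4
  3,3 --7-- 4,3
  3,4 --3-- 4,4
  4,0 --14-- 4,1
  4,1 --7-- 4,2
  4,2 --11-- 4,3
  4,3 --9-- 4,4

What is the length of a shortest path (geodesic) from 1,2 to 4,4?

Shortest path: 1,2 → 1,1 → 2,1 → 3,1 → 3,2 → 3,3 → 3,4 → 4,4, total weight = 35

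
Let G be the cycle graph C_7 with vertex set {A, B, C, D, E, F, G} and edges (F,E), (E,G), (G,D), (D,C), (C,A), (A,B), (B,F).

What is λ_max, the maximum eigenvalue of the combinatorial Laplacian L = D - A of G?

The cycle graph C_n has Laplacian eigenvalues λ_k = 2 − 2cos(2πk/n), k = 0, 1, …, n−1. Here n = 7:
k=0: 2 − 2cos(0) = 0.0; k=1: 2 − 2cos(2π/7) = 0.753; k=2: 2 − 2cos(4π/7) = 2.445; k=3: 2 − 2cos(6π/7) = 3.8019; k=4: 2 − 2cos(8π/7) = 3.8019; k=5: 2 − 2cos(10π/7) = 2.445; k=6: 2 − 2cos(12π/7) = 0.753.
Laplacian eigenvalues: [0.0, 0.753, 0.753, 2.445, 2.445, 3.8019, 3.8019]. Largest eigenvalue (spectral radius) = 3.8019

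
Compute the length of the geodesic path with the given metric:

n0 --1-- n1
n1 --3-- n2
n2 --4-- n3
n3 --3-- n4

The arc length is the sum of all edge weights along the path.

Arc length = 1 + 3 + 4 + 3 = 11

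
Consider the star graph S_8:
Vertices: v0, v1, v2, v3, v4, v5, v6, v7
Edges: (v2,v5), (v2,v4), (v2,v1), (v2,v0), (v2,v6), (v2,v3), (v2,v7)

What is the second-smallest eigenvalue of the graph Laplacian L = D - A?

The star S_8 is the complete bipartite graph K_{1,7} (one hub of degree 7, 7 leaves of degree 1). The Laplacian spectrum of K_{p,q} is 0, p (multiplicity q−1), q (multiplicity p−1), p+q. With p = 1, q = 7: 0 once, 1 with multiplicity 6, and 8 once. (Check: trace L = sum of degrees = 14 = 6·1 + 8.)
Laplacian eigenvalues: [0.0, 1.0, 1.0, 1.0, 1.0, 1.0, 1.0, 8.0]. Algebraic connectivity (smallest non-zero eigenvalue) = 1.0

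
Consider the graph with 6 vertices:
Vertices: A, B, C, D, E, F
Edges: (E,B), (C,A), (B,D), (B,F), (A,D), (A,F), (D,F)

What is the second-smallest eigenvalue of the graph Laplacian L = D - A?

Degrees: deg(A) = 3, deg(B) = 3, deg(C) = 1, deg(D) = 3, deg(E) = 1, deg(F) = 3.
L = D − A with rows/columns ordered (A, B, C, D, E, F):
  [ 3,  0, -1, -1,  0, -1]
  [ 0,  3,  0, -1, -1, -1]
  [-1,  0,  1,  0,  0,  0]
  [-1, -1,  0,  3,  0, -1]
  [ 0, -1,  0,  0,  1,  0]
  [-1, -1,  0, -1,  0,  3]
Characteristic polynomial: det(λI − L) = λ(λ² − 4λ + 2)(λ² − 6λ + 6)(λ − 4).
Roots: λ = 0; (λ² − 4λ + 2) = 0 ⇒ λ = 2 ± √2 ≈ 0.5858, 3.4142; (λ² − 6λ + 6) = 0 ⇒ λ = 3 ± √3 ≈ 1.2679, 4.7321; (λ − 4) = 0 ⇒ λ = 4.
(Check: the roots sum (with multiplicity) to 14, matching trace L = Σdeg = 2·7 = 14.)
Laplacian eigenvalues: [0.0, 0.5858, 1.2679, 3.4142, 4.0, 4.7321]. Algebraic connectivity (smallest non-zero eigenvalue) = 0.5858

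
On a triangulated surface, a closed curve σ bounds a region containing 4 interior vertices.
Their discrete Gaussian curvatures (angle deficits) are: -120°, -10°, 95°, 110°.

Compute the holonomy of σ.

Holonomy = total enclosed curvature = (-120°) + (-10°) + 95° + 110° = 75°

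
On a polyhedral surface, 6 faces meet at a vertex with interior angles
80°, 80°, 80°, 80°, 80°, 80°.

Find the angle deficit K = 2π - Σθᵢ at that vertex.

Sum of angles = 480°. K = 360° - 480° = -120° = -2π/3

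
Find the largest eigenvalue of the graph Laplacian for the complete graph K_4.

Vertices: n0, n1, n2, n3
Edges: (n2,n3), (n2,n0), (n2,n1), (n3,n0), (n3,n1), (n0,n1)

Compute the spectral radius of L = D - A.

For the complete graph K_n, L = nI − J (J = all-ones matrix). J has eigenvalues n (once, eigenvector 𝟙) and 0 (multiplicity n−1), so L has eigenvalues 0 (once) and n (multiplicity n−1). Here n = 4: eigenvalue 0 once and 4 with multiplicity 3.
Laplacian eigenvalues: [0.0, 4.0, 4.0, 4.0]. Largest eigenvalue (spectral radius) = 4.0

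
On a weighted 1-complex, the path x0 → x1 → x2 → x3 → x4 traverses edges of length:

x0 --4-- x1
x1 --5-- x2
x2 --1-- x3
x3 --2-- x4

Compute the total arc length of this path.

Arc length = 4 + 5 + 1 + 2 = 12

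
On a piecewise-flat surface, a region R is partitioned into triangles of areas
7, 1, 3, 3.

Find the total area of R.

7 + 1 + 3 + 3 = 14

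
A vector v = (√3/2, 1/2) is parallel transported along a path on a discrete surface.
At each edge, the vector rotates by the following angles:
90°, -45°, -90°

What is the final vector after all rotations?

Total rotation: 90° + (-45°) + (-90°) = -45°. Final vector: (0.9659, -0.2588)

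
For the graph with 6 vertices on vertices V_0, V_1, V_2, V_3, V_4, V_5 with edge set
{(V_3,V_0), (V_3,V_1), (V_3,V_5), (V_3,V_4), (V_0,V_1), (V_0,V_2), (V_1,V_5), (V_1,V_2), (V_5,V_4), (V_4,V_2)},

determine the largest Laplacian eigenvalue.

Degrees: deg(V_0) = 3, deg(V_1) = 4, deg(V_2) = 3, deg(V_3) = 4, deg(V_4) = 3, deg(V_5) = 3.
L = D − A with rows/columns ordered (V_0, V_1, V_2, V_3, V_4, V_5):
  [ 3, -1, -1, -1,  0,  0]
  [-1,  4, -1, -1,  0, -1]
  [-1, -1,  3,  0, -1,  0]
  [-1, -1,  0,  4, -1, -1]
  [ 0,  0, -1, -1,  3, -1]
  [ 0, -1,  0, -1, -1,  3]
Characteristic polynomial: det(λI − L) = λ(λ² − 8λ + 13)(λ − 3)(λ − 4)(λ − 5).
Roots: λ = 0; (λ² − 8λ + 13) = 0 ⇒ λ = 4 ± √3 ≈ 2.2679, 5.7321; (λ − 3) = 0 ⇒ λ = 3; (λ − 4) = 0 ⇒ λ = 4; (λ − 5) = 0 ⇒ λ = 5.
(Check: the roots sum (with multiplicity) to 20, matching trace L = Σdeg = 2·10 = 20.)
Laplacian eigenvalues: [0.0, 2.2679, 3.0, 4.0, 5.0, 5.7321]. Largest eigenvalue (spectral radius) = 5.7321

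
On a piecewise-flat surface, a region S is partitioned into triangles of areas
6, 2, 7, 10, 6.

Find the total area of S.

6 + 2 + 7 + 10 + 6 = 31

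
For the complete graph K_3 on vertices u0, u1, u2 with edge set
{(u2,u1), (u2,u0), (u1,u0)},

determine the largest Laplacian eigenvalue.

For the complete graph K_n, L = nI − J (J = all-ones matrix). J has eigenvalues n (once, eigenvector 𝟙) and 0 (multiplicity n−1), so L has eigenvalues 0 (once) and n (multiplicity n−1). Here n = 3: eigenvalue 0 once and 3 with multiplicity 2.
Laplacian eigenvalues: [0.0, 3.0, 3.0]. Largest eigenvalue (spectral radius) = 3.0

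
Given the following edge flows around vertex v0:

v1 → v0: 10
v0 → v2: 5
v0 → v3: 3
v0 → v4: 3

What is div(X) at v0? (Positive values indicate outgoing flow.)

Divergence = sum of outgoing flows = (-10) + 5 + 3 + 3 = 1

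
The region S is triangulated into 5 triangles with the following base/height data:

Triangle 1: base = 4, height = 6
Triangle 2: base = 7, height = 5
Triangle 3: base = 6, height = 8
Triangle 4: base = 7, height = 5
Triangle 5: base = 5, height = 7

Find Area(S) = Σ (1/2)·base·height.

(1/2)×4×6 + (1/2)×7×5 + (1/2)×6×8 + (1/2)×7×5 + (1/2)×5×7 = 88.5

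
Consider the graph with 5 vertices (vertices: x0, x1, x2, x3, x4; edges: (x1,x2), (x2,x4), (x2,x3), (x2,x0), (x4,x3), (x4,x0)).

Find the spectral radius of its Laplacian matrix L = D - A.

Degrees: deg(x0) = 2, deg(x1) = 1, deg(x2) = 4, deg(x3) = 2, deg(x4) = 3.
L = D − A with rows/columns ordered (x0, x1, x2, x3, x4):
  [ 2,  0, -1,  0, -1]
  [ 0,  1, -1,  0,  0]
  [-1, -1,  4, -1, -1]
  [ 0,  0, -1,  2, -1]
  [-1,  0, -1, -1,  3]
Characteristic polynomial: det(λI − L) = λ(λ − 1)(λ − 2)(λ − 4)(λ − 5).
Roots: λ = 0; (λ − 1) = 0 ⇒ λ = 1; (λ − 2) = 0 ⇒ λ = 2; (λ − 4) = 0 ⇒ λ = 4; (λ − 5) = 0 ⇒ λ = 5.
(Check: the roots sum (with multiplicity) to 12, matching trace L = Σdeg = 2·6 = 12.)
Laplacian eigenvalues: [0.0, 1.0, 2.0, 4.0, 5.0]. Largest eigenvalue (spectral radius) = 5.0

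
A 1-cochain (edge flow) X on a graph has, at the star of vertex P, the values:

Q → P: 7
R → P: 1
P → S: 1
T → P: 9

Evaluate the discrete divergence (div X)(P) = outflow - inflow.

Divergence = sum of outgoing flows = (-7) + (-1) + 1 + (-9) = -16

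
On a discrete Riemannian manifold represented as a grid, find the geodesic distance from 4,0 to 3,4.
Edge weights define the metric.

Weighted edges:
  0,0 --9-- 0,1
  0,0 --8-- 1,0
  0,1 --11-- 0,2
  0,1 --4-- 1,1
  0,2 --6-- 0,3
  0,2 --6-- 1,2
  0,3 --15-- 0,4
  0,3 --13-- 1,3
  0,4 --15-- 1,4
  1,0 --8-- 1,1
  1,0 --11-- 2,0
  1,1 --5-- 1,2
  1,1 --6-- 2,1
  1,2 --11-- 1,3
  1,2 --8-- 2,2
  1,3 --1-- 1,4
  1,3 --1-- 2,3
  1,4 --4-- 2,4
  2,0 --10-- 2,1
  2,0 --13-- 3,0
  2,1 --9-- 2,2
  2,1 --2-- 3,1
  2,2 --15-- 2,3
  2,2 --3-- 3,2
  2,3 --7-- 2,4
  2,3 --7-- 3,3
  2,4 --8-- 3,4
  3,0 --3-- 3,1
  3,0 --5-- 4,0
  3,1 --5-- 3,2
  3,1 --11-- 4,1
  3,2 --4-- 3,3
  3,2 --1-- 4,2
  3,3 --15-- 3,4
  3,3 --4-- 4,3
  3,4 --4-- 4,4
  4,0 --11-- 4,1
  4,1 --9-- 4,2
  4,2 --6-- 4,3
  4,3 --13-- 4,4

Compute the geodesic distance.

Shortest path: 4,0 → 3,0 → 3,1 → 3,2 → 3,3 → 3,4, total weight = 32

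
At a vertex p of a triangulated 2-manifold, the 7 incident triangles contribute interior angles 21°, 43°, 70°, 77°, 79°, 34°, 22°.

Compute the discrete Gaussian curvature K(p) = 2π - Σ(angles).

Sum of angles = 346°. K = 360° - 346° = 14° = 7π/90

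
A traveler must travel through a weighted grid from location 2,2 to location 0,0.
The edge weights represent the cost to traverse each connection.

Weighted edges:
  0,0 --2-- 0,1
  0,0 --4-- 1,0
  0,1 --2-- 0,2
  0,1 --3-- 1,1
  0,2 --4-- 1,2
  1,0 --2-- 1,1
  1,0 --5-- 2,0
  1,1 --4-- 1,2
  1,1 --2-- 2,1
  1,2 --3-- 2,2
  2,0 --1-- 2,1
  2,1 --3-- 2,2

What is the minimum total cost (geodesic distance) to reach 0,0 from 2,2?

Shortest path: 2,2 → 2,1 → 1,1 → 0,1 → 0,0, total weight = 10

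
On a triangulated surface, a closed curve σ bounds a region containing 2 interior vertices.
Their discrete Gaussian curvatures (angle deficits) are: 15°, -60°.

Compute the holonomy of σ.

Holonomy = total enclosed curvature = 15° + (-60°) = -45°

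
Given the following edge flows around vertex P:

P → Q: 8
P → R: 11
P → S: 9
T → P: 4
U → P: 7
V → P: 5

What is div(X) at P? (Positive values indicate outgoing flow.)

Divergence = sum of outgoing flows = 8 + 11 + 9 + (-4) + (-7) + (-5) = 12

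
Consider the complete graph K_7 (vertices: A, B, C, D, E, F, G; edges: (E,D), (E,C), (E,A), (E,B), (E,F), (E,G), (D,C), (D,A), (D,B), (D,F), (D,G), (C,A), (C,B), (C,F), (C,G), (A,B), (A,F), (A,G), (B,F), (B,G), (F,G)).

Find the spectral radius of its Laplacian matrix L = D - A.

For the complete graph K_n, L = nI − J (J = all-ones matrix). J has eigenvalues n (once, eigenvector 𝟙) and 0 (multiplicity n−1), so L has eigenvalues 0 (once) and n (multiplicity n−1). Here n = 7: eigenvalue 0 once and 7 with multiplicity 6.
Laplacian eigenvalues: [0.0, 7.0, 7.0, 7.0, 7.0, 7.0, 7.0]. Largest eigenvalue (spectral radius) = 7.0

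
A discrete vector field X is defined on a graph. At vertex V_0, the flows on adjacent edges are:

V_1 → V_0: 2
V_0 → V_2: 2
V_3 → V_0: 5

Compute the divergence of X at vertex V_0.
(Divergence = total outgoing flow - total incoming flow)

Divergence = sum of outgoing flows = (-2) + 2 + (-5) = -5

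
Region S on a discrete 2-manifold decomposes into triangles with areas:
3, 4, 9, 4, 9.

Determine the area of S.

3 + 4 + 9 + 4 + 9 = 29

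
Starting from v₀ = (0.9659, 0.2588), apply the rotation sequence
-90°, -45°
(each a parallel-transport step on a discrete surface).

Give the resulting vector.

Total rotation: (-90°) + (-45°) = -135°. Final vector: (-0.5000, -0.8660)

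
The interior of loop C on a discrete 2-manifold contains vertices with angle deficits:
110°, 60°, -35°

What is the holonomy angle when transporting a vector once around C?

Holonomy = total enclosed curvature = 110° + 60° + (-35°) = 135°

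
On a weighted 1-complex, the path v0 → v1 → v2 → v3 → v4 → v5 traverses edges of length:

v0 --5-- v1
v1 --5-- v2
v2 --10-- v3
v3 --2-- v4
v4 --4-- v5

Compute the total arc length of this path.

Arc length = 5 + 5 + 10 + 2 + 4 = 26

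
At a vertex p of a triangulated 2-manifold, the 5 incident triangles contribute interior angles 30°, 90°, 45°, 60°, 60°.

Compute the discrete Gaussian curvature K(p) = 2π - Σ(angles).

Sum of angles = 285°. K = 360° - 285° = 75°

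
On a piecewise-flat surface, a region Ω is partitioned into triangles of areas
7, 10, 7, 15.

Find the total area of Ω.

7 + 10 + 7 + 15 = 39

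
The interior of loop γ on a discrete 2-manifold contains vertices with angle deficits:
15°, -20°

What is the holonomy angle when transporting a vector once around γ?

Holonomy = total enclosed curvature = 15° + (-20°) = -5°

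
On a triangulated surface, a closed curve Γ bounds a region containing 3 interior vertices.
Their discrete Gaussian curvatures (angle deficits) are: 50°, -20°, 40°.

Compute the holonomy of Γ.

Holonomy = total enclosed curvature = 50° + (-20°) + 40° = 70°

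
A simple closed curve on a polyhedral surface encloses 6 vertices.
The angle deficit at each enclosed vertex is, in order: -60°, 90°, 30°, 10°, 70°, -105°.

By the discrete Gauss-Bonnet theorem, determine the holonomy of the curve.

Holonomy = total enclosed curvature = (-60°) + 90° + 30° + 10° + 70° + (-105°) = 35°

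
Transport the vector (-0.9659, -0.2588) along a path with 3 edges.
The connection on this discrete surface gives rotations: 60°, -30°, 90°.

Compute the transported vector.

Total rotation: 60° + (-30°) + 90° = 120°. Final vector: (0.7071, -0.7071)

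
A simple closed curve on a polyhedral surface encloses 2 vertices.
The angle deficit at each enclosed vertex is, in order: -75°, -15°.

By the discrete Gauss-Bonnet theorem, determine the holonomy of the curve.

Holonomy = total enclosed curvature = (-75°) + (-15°) = -90°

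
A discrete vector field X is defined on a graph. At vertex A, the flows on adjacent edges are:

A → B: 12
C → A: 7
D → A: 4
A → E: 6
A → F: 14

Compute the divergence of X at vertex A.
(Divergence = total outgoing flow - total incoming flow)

Divergence = sum of outgoing flows = 12 + (-7) + (-4) + 6 + 14 = 21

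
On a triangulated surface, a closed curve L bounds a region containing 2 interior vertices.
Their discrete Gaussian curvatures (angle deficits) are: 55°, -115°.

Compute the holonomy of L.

Holonomy = total enclosed curvature = 55° + (-115°) = -60°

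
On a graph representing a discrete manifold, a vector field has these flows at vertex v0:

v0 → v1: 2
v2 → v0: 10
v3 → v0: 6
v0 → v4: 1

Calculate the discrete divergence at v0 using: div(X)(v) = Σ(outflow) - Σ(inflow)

Divergence = sum of outgoing flows = 2 + (-10) + (-6) + 1 = -13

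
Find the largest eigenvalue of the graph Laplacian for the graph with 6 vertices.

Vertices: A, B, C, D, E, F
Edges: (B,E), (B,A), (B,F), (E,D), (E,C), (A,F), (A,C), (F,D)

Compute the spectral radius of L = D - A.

Degrees: deg(A) = 3, deg(B) = 3, deg(C) = 2, deg(D) = 2, deg(E) = 3, deg(F) = 3.
L = D − A with rows/columns ordered (A, B, C, D, E, F):
  [ 3, -1, -1,  0,  0, -1]
  [-1,  3,  0,  0, -1, -1]
  [-1,  0,  2,  0, -1,  0]
  [ 0,  0,  0,  2, -1, -1]
  [ 0, -1, -1, -1,  3,  0]
  [-1, -1,  0, -1,  0,  3]
Characteristic polynomial: det(λI − L) = λ(λ² − 6λ + 7)(λ − 2)(λ − 3)(λ − 5).
Roots: λ = 0; (λ² − 6λ + 7) = 0 ⇒ λ = 3 ± √2 ≈ 1.5858, 4.4142; (λ − 2) = 0 ⇒ λ = 2; (λ − 3) = 0 ⇒ λ = 3; (λ − 5) = 0 ⇒ λ = 5.
(Check: the roots sum (with multiplicity) to 16, matching trace L = Σdeg = 2·8 = 16.)
Laplacian eigenvalues: [0.0, 1.5858, 2.0, 3.0, 4.4142, 5.0]. Largest eigenvalue (spectral radius) = 5.0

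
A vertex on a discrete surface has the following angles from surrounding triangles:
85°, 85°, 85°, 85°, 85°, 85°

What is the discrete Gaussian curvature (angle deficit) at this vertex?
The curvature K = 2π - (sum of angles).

Sum of angles = 510°. K = 360° - 510° = -150°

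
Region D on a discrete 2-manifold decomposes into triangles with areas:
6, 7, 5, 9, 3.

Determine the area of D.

6 + 7 + 5 + 9 + 3 = 30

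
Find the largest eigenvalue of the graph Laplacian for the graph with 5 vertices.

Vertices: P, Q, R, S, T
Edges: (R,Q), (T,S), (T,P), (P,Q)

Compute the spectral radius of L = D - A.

Degrees: deg(P) = 2, deg(Q) = 2, deg(R) = 1, deg(S) = 1, deg(T) = 2.
L = D − A with rows/columns ordered (P, Q, R, S, T):
  [ 2, -1,  0,  0, -1]
  [-1,  2, -1,  0,  0]
  [ 0, -1,  1,  0,  0]
  [ 0,  0,  0,  1, -1]
  [-1,  0,  0, -1,  2]
Characteristic polynomial: det(λI − L) = λ(λ² − 3λ + 1)(λ² − 5λ + 5).
Roots: λ = 0; (λ² − 3λ + 1) = 0 ⇒ λ = (3 ± √5)/2 ≈ 0.382, 2.618; (λ² − 5λ + 5) = 0 ⇒ λ = (5 ± √5)/2 ≈ 1.382, 3.618.
(Check: the roots sum (with multiplicity) to 8, matching trace L = Σdeg = 2·4 = 8.)
Laplacian eigenvalues: [0.0, 0.382, 1.382, 2.618, 3.618]. Largest eigenvalue (spectral radius) = 3.618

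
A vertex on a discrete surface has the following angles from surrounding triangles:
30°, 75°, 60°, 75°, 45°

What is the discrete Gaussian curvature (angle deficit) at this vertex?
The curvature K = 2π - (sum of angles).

Sum of angles = 285°. K = 360° - 285° = 75° = 5π/12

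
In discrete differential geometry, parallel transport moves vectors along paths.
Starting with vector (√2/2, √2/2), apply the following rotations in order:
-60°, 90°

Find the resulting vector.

Total rotation: (-60°) + 90° = 30°. Final vector: (0.2588, 0.9659)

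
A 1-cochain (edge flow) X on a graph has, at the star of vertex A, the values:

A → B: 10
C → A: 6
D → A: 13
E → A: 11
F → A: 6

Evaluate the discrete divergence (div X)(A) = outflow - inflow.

Divergence = sum of outgoing flows = 10 + (-6) + (-13) + (-11) + (-6) = -26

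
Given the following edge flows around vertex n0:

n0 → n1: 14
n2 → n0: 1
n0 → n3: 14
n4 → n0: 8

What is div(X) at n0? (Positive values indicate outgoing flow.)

Divergence = sum of outgoing flows = 14 + (-1) + 14 + (-8) = 19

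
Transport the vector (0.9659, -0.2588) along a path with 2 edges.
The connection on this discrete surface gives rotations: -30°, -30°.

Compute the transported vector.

Total rotation: (-30°) + (-30°) = -60°. Final vector: (0.2588, -0.9659)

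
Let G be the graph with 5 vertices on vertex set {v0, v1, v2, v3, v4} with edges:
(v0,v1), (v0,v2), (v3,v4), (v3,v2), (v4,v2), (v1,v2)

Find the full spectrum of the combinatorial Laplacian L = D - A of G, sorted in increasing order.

Degrees: deg(v0) = 2, deg(v1) = 2, deg(v2) = 4, deg(v3) = 2, deg(v4) = 2.
L = D − A with rows/columns ordered (v0, v1, v2, v3, v4):
  [ 2, -1, -1,  0,  0]
  [-1,  2, -1,  0,  0]
  [-1, -1,  4, -1, -1]
  [ 0,  0, -1,  2, -1]
  [ 0,  0, -1, -1,  2]
Characteristic polynomial: det(λI − L) = λ(λ − 1)(λ − 3)²(λ − 5).
Roots: λ = 0; (λ − 1) = 0 ⇒ λ = 1; (λ − 3) = 0 ⇒ λ = 3 (multiplicity 2); (λ − 5) = 0 ⇒ λ = 5.
(Check: the roots sum (with multiplicity) to 12, matching trace L = Σdeg = 2·6 = 12.)
Laplacian eigenvalues (increasing order): [0.0, 1.0, 3.0, 3.0, 5.0]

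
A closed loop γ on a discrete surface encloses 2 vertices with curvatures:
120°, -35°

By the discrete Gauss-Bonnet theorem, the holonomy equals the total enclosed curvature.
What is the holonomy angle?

Holonomy = total enclosed curvature = 120° + (-35°) = 85°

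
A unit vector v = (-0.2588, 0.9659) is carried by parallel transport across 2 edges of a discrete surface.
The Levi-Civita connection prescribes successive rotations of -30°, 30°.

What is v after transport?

Total rotation: (-30°) + 30° = 0°. Final vector: (-0.2588, 0.9659)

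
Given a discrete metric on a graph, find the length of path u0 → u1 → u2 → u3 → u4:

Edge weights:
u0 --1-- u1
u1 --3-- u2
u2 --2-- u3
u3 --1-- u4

Arc length = 1 + 3 + 2 + 1 = 7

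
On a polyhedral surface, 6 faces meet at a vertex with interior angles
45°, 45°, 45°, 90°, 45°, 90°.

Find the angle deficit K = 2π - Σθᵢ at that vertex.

Sum of angles = 360°. K = 360° - 360° = 0°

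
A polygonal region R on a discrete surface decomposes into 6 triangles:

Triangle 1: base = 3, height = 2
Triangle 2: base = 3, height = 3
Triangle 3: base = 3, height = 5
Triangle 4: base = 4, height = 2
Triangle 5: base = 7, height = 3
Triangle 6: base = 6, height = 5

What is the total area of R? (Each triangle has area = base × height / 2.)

(1/2)×3×2 + (1/2)×3×3 + (1/2)×3×5 + (1/2)×4×2 + (1/2)×7×3 + (1/2)×6×5 = 44.5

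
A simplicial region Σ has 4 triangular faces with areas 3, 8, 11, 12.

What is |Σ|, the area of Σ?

3 + 8 + 11 + 12 = 34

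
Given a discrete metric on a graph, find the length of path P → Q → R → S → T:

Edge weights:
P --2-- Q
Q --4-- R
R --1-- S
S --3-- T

Arc length = 2 + 4 + 1 + 3 = 10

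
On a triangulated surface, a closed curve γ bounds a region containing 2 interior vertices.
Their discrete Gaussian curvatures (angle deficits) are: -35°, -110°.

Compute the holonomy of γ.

Holonomy = total enclosed curvature = (-35°) + (-110°) = -145°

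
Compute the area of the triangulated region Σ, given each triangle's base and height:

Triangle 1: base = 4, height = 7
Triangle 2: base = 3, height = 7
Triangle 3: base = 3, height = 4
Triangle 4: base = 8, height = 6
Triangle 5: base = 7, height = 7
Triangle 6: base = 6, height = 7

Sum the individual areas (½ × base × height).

(1/2)×4×7 + (1/2)×3×7 + (1/2)×3×4 + (1/2)×8×6 + (1/2)×7×7 + (1/2)×6×7 = 100.0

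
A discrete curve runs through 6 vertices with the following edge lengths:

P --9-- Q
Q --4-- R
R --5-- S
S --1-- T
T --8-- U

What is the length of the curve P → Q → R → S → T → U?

Arc length = 9 + 4 + 5 + 1 + 8 = 27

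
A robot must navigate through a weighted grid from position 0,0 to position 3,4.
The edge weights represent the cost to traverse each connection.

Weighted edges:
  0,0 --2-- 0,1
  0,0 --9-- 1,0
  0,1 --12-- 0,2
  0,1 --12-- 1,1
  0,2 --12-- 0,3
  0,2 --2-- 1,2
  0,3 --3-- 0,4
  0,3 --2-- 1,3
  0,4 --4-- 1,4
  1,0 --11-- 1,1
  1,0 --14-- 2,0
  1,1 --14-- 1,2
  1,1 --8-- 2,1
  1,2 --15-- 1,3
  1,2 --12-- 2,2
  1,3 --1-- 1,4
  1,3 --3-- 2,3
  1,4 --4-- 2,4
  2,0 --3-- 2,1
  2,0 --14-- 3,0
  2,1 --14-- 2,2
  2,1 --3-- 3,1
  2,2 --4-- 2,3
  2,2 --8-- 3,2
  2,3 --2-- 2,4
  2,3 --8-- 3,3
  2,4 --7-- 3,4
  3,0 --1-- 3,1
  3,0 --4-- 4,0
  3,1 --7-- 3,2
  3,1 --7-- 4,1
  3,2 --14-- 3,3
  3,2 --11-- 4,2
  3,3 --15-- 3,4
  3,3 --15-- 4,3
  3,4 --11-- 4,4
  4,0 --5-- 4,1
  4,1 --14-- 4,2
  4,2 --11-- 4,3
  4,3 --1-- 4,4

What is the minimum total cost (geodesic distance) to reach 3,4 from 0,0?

Shortest path: 0,0 → 0,1 → 0,2 → 0,3 → 1,3 → 1,4 → 2,4 → 3,4, total weight = 40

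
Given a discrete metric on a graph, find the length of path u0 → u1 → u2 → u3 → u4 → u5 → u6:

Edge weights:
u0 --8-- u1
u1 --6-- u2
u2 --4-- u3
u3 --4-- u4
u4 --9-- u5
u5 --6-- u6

Arc length = 8 + 6 + 4 + 4 + 9 + 6 = 37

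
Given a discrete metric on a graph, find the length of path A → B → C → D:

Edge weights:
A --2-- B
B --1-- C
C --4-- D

Arc length = 2 + 1 + 4 = 7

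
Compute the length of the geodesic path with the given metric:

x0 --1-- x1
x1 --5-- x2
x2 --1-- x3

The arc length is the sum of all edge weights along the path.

Arc length = 1 + 5 + 1 = 7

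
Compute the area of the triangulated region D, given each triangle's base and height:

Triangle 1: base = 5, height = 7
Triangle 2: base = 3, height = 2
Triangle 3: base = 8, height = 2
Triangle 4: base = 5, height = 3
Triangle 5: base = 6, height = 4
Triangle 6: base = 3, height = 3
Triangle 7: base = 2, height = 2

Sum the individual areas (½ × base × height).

(1/2)×5×7 + (1/2)×3×2 + (1/2)×8×2 + (1/2)×5×3 + (1/2)×6×4 + (1/2)×3×3 + (1/2)×2×2 = 54.5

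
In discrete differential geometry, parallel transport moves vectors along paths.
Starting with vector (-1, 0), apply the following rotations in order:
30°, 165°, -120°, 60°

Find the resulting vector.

Total rotation: 30° + 165° + (-120°) + 60° = 135°. Final vector: (0.7071, -0.7071)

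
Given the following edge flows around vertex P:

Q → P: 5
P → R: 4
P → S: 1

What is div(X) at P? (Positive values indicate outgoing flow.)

Divergence = sum of outgoing flows = (-5) + 4 + 1 = 0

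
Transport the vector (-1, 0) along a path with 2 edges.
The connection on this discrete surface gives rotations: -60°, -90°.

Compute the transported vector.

Total rotation: (-60°) + (-90°) = -150°. Final vector: (0.8660, 0.5000)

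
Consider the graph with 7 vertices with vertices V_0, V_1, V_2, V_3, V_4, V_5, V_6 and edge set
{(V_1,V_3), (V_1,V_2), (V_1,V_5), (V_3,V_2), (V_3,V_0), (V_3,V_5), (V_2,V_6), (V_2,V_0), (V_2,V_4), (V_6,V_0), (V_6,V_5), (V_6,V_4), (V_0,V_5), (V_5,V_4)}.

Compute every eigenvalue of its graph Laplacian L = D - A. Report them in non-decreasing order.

Degrees: deg(V_0) = 4, deg(V_1) = 3, deg(V_2) = 5, deg(V_3) = 4, deg(V_4) = 3, deg(V_5) = 5, deg(V_6) = 4.
L = D − A with rows/columns ordered (V_0, V_1, V_2, V_3, V_4, V_5, V_6):
  [ 4,  0, -1, -1,  0, -1, -1]
  [ 0,  3, -1, -1,  0, -1,  0]
  [-1, -1,  5, -1, -1,  0, -1]
  [-1, -1, -1,  4,  0, -1,  0]
  [ 0,  0, -1,  0,  3, -1, -1]
  [-1, -1,  0, -1, -1,  5, -1]
  [-1,  0, -1,  0, -1, -1,  4]
Characteristic polynomial: det(λI − L) = λ(λ² − 7λ + 11)(λ² − 9λ + 19)(λ − 5)(λ − 7).
Roots: λ = 0; (λ² − 7λ + 11) = 0 ⇒ λ = (7 ± √5)/2 ≈ 2.382, 4.618; (λ² − 9λ + 19) = 0 ⇒ λ = (9 ± √5)/2 ≈ 3.382, 5.618; (λ − 5) = 0 ⇒ λ = 5; (λ − 7) = 0 ⇒ λ = 7.
(Check: the roots sum (with multiplicity) to 28, matching trace L = Σdeg = 2·14 = 28.)
Laplacian eigenvalues (increasing order): [0.0, 2.382, 3.382, 4.618, 5.0, 5.618, 7.0]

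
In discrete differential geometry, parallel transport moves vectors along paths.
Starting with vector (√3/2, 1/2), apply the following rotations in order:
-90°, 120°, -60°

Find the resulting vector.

Total rotation: (-90°) + 120° + (-60°) = -30°. Final vector: (1, 0)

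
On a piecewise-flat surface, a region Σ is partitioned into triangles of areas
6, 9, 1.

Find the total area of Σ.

6 + 9 + 1 = 16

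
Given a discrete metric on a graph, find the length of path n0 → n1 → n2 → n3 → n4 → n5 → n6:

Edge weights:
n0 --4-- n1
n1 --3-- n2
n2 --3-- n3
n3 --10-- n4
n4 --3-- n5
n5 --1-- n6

Arc length = 4 + 3 + 3 + 10 + 3 + 1 = 24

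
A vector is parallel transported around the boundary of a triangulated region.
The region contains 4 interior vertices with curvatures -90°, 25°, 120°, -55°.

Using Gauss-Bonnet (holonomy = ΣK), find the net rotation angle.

Holonomy = total enclosed curvature = (-90°) + 25° + 120° + (-55°) = 0°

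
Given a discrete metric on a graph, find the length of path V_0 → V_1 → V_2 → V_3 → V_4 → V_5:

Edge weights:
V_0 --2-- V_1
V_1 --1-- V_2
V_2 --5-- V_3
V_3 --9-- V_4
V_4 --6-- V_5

Arc length = 2 + 1 + 5 + 9 + 6 = 23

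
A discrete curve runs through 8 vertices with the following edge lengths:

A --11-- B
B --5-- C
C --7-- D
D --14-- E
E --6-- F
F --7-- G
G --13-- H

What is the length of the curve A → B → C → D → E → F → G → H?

Arc length = 11 + 5 + 7 + 14 + 6 + 7 + 13 = 63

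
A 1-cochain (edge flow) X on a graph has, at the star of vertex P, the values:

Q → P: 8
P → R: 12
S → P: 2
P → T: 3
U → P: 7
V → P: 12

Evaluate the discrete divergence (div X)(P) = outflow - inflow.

Divergence = sum of outgoing flows = (-8) + 12 + (-2) + 3 + (-7) + (-12) = -14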